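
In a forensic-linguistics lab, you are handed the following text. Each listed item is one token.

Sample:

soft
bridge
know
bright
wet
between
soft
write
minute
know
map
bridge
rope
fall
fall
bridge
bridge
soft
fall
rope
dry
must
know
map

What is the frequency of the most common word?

4

Frequencies: bridge:4, soft:3, know:3, fall:3, map:2, rope:2, bright:1, wet:1, between:1, write:1, minute:1, dry:1, must:1
Most common: 'bridge' with frequency 4.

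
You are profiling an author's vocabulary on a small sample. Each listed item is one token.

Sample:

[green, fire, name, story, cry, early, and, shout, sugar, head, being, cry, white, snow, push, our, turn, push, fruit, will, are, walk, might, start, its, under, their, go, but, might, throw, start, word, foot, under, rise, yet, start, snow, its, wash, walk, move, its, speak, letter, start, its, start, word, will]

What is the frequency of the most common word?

Frequencies: start:5, its:4, cry:2, snow:2, push:2, will:2, walk:2, might:2, under:2, word:2, green:1, fire:1, name:1, story:1, early:1, and:1, shout:1, sugar:1, head:1, being:1, … (16 more, each freq 1)
Most common: 'start' with frequency 5.

5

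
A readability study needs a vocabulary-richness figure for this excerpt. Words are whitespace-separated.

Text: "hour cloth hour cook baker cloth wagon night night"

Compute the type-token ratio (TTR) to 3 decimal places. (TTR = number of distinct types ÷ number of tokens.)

0.667

N = 9 tokens, V = 6 types.
TTR = V / N = 6 / 9 = 0.667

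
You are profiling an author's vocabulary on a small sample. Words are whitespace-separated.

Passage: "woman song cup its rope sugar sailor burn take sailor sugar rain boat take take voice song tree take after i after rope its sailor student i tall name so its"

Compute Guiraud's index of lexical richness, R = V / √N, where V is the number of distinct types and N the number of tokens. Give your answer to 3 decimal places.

N = 31, V = 19.
√N = 5.567764
R = 19 / 5.567764 = 3.413

3.413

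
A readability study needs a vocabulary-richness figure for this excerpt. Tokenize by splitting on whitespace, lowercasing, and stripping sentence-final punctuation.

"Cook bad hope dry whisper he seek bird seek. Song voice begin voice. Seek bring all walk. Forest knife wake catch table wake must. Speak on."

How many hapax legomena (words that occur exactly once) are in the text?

Frequencies: seek:3, voice:2, wake:2, cook:1, bad:1, hope:1, dry:1, whisper:1, he:1, bird:1, song:1, begin:1, bring:1, all:1, walk:1, forest:1, knife:1, catch:1, table:1, must:1, … (2 more, each freq 1)
Hapax (freq=1): all, bad, begin, bird, bring, catch, cook, dry, forest, he, hope, knife, must, on, song, speak, table, walk, whisper

19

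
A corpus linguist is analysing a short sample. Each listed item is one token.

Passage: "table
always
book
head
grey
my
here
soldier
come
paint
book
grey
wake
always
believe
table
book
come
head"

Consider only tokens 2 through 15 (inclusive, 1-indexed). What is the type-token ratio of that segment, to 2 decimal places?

0.79

Segment tokens 2–15: always, book, head, grey, my, here, soldier, come, paint, book, grey, wake, always, believe
Segment N = 14, segment V = 11.
TTR = 11 / 14 = 0.79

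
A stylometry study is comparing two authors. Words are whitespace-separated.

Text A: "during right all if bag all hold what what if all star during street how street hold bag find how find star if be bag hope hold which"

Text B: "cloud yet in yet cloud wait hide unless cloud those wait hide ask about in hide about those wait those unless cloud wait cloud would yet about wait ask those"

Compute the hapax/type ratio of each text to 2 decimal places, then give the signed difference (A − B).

A: hapax=4, V=14, ratio=0.29
B: hapax=1, V=10, ratio=0.10
Difference = 0.29 − 0.10 = 0.19

0.19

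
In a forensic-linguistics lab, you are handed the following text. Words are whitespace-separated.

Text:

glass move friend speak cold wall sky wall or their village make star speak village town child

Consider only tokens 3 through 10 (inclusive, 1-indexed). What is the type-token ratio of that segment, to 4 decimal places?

Segment tokens 3–10: friend, speak, cold, wall, sky, wall, or, their
Segment N = 8, segment V = 7.
TTR = 7 / 8 = 0.8750

0.8750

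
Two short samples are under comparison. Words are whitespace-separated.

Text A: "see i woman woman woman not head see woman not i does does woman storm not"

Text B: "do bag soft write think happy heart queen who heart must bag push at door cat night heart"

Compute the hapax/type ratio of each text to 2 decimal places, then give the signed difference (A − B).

-0.58

A: hapax=2, V=7, ratio=0.29
B: hapax=13, V=15, ratio=0.87
Difference = 0.29 − 0.87 = -0.58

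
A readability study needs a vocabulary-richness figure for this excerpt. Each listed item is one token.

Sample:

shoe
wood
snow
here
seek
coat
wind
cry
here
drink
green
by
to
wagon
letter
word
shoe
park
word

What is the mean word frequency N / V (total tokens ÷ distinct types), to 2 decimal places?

1.19

N = 19 tokens, V = 16 types.
Mean frequency = N / V = 19 / 16 = 1.19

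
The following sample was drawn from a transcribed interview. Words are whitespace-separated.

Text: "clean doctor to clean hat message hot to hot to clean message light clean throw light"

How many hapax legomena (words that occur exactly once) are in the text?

3

Frequencies: clean:4, to:3, message:2, hot:2, light:2, doctor:1, hat:1, throw:1
Hapax (freq=1): doctor, hat, throw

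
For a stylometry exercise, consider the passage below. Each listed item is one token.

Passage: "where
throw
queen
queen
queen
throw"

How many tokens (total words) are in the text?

6

Tokens: where, throw, queen, queen, queen, throw
N = 6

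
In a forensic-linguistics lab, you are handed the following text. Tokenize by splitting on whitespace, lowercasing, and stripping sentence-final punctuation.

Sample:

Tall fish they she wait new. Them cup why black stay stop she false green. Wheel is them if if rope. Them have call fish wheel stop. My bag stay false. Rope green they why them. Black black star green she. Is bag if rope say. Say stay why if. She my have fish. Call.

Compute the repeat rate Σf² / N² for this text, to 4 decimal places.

0.0486

Frequencies: she:4, them:4, if:4, fish:3, why:3, black:3, stay:3, green:3, rope:3, they:2, stop:2, false:2, wheel:2, is:2, have:2, call:2, my:2, bag:2, say:2, tall:1, … (4 more, each freq 1)
Σf² = 147; N² = 3025
Repeat rate = 147 / 3025 = 0.0486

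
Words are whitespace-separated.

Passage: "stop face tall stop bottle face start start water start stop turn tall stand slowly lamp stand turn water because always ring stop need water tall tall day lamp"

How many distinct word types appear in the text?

15

Distinct types: {always, because, bottle, day, face, lamp, need, ring, slowly, stand, start, stop, tall, turn, water}
V = 15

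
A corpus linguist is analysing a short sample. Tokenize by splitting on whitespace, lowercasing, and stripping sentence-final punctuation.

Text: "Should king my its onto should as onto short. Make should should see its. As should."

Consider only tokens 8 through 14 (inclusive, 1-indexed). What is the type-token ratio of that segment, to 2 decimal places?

Segment tokens 8–14: onto, short, make, should, should, see, its
Segment N = 7, segment V = 6.
TTR = 6 / 7 = 0.86

0.86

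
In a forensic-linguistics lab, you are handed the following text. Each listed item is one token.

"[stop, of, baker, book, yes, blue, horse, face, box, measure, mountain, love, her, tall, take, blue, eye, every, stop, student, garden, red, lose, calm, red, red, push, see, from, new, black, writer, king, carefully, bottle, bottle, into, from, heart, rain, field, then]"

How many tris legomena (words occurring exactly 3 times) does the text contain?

1

Frequencies: red:3, stop:2, blue:2, from:2, bottle:2, of:1, baker:1, book:1, yes:1, horse:1, face:1, box:1, measure:1, mountain:1, love:1, her:1, tall:1, take:1, eye:1, every:1, … (16 more, each freq 1)
Words with frequency 3: red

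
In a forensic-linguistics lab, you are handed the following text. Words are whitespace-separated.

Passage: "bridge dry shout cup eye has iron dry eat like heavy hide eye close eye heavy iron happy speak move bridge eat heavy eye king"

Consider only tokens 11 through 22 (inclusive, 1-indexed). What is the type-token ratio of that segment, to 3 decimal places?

0.833

Segment tokens 11–22: heavy, hide, eye, close, eye, heavy, iron, happy, speak, move, bridge, eat
Segment N = 12, segment V = 10.
TTR = 10 / 12 = 0.833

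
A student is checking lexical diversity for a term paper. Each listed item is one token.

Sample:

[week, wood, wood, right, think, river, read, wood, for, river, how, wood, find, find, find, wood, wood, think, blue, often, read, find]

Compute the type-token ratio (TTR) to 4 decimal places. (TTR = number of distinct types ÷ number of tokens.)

N = 22 tokens, V = 11 types.
TTR = V / N = 11 / 22 = 0.5000

0.5000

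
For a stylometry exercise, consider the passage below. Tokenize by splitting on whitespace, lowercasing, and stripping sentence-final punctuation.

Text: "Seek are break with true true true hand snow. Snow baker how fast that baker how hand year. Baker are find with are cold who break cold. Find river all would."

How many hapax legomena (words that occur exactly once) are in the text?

8

Frequencies: are:3, true:3, baker:3, break:2, with:2, hand:2, snow:2, how:2, find:2, cold:2, seek:1, fast:1, that:1, year:1, who:1, river:1, all:1, would:1
Hapax (freq=1): all, fast, river, seek, that, who, would, year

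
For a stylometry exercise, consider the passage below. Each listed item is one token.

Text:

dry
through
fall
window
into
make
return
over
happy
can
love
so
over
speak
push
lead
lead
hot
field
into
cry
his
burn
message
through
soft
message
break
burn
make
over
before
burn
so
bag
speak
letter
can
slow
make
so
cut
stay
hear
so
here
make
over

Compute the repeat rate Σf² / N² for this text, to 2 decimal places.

0.04

Frequencies: make:4, over:4, so:4, burn:3, through:2, into:2, can:2, speak:2, lead:2, message:2, dry:1, fall:1, window:1, return:1, happy:1, love:1, push:1, hot:1, field:1, cry:1, … (11 more, each freq 1)
Σf² = 102; N² = 2304
Repeat rate = 102 / 2304 = 0.04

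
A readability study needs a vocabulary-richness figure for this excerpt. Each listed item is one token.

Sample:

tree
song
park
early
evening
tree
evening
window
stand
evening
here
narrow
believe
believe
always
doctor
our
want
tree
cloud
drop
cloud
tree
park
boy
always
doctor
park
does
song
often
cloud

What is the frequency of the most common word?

4

Frequencies: tree:4, park:3, evening:3, cloud:3, song:2, believe:2, always:2, doctor:2, early:1, window:1, stand:1, here:1, narrow:1, our:1, want:1, drop:1, boy:1, does:1, often:1
Most common: 'tree' with frequency 4.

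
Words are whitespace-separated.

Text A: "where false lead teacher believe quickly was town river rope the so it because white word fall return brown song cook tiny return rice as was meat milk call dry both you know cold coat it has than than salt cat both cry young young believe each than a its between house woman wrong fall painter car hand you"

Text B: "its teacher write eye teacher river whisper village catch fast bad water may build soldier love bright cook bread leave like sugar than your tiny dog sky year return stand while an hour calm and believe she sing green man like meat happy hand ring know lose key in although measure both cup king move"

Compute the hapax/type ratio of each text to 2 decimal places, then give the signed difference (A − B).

-0.14

A: hapax=40, V=49, ratio=0.82
B: hapax=51, V=53, ratio=0.96
Difference = 0.82 − 0.96 = -0.14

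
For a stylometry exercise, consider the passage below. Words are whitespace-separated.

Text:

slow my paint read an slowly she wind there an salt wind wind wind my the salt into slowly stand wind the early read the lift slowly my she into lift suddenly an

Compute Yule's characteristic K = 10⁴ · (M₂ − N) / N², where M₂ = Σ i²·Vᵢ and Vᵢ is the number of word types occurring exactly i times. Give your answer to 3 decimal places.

495.868

Frequencies: wind:5, my:3, an:3, slowly:3, the:3, read:2, she:2, salt:2, into:2, lift:2, slow:1, paint:1, there:1, stand:1, early:1, suddenly:1
N = 33. Frequency spectrum: V_1=6, V_2=5, V_3=4, V_5=1
M₂ = 1²·6 + 2²·5 + 3²·4 + 5²·1 = 87
K = 10000 × (87 − 33) / 33² = 495.868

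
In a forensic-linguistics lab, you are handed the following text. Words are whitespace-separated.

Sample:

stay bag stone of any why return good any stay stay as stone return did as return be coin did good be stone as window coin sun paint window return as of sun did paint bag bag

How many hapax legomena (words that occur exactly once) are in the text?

1

Frequencies: return:4, as:4, stay:3, bag:3, stone:3, did:3, of:2, any:2, good:2, be:2, coin:2, window:2, sun:2, paint:2, why:1
Hapax (freq=1): why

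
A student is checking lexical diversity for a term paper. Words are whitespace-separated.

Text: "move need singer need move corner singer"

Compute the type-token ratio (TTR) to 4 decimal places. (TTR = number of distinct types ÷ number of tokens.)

N = 7 tokens, V = 4 types.
TTR = V / N = 4 / 7 = 0.5714

0.5714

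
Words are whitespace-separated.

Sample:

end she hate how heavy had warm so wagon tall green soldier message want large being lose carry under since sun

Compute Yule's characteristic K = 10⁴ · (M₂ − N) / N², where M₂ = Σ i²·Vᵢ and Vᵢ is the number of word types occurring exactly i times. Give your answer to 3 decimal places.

Frequencies: end:1, she:1, hate:1, how:1, heavy:1, had:1, warm:1, so:1, wagon:1, tall:1, green:1, soldier:1, message:1, want:1, large:1, being:1, lose:1, carry:1, under:1, since:1, … (1 more, each freq 1)
N = 21. Frequency spectrum: V_1=21
M₂ = 1²·21 = 21
K = 10000 × (21 − 21) / 21² = 0.000

0.000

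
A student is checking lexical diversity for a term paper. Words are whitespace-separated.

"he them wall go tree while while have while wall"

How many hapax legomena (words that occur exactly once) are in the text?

5

Frequencies: while:3, wall:2, he:1, them:1, go:1, tree:1, have:1
Hapax (freq=1): go, have, he, them, tree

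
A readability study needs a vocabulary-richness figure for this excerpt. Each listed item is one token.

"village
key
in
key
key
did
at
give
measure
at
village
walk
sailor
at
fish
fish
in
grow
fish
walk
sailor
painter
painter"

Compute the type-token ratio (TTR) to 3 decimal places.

0.522

N = 23 tokens, V = 12 types.
TTR = V / N = 12 / 23 = 0.522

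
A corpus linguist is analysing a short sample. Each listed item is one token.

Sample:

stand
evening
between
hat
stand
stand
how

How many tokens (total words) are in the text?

7

Tokens: stand, evening, between, hat, stand, stand, how
N = 7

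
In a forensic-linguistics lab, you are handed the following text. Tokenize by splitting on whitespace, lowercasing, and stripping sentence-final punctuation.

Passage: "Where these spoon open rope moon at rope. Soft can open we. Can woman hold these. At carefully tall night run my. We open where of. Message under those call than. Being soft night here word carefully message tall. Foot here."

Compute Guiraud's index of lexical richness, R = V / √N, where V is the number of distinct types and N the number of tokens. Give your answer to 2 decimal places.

N = 41, V = 27.
√N = 6.403124
R = 27 / 6.403124 = 4.22

4.22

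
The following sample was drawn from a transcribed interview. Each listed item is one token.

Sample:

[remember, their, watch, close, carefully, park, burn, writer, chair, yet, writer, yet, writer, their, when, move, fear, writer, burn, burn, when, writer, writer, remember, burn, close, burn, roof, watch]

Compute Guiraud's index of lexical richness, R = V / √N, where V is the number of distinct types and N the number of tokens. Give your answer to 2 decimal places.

N = 29, V = 14.
√N = 5.385165
R = 14 / 5.385165 = 2.60

2.60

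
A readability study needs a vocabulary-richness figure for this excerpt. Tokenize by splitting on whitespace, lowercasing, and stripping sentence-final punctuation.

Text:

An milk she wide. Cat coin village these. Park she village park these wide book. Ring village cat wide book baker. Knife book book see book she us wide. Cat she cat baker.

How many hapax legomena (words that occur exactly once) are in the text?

7

Frequencies: book:5, she:4, wide:4, cat:4, village:3, these:2, park:2, baker:2, an:1, milk:1, coin:1, ring:1, knife:1, see:1, us:1
Hapax (freq=1): an, coin, knife, milk, ring, see, us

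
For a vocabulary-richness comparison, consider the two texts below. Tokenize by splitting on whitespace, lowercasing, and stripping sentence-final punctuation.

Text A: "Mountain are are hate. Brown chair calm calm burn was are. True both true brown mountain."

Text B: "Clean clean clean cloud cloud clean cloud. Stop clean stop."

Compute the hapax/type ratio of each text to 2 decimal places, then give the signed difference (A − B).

0.50

A: hapax=5, V=10, ratio=0.50
B: hapax=0, V=3, ratio=0.00
Difference = 0.50 − 0.00 = 0.50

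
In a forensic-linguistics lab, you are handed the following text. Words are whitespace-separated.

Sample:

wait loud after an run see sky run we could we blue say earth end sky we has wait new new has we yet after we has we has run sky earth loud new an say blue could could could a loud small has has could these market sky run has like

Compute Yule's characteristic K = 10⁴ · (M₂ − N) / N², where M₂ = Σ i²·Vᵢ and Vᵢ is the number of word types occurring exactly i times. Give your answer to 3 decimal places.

517.751

Frequencies: has:7, we:6, could:5, run:4, sky:4, loud:3, new:3, wait:2, after:2, an:2, blue:2, say:2, earth:2, see:1, end:1, yet:1, a:1, small:1, these:1, market:1, … (1 more, each freq 1)
N = 52. Frequency spectrum: V_1=8, V_2=6, V_3=2, V_4=2, V_5=1, V_6=1, V_7=1
M₂ = 1²·8 + 2²·6 + 3²·2 + 4²·2 + 5²·1 + 6²·1 + 7²·1 = 192
K = 10000 × (192 − 52) / 52² = 517.751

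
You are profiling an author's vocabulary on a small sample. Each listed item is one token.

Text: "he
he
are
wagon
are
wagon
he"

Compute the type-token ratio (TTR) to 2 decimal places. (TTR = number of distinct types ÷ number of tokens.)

0.43

N = 7 tokens, V = 3 types.
TTR = V / N = 3 / 7 = 0.43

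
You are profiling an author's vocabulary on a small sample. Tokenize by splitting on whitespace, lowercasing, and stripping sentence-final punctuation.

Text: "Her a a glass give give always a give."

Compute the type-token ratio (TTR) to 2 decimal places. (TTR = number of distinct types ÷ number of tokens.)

N = 9 tokens, V = 5 types.
TTR = V / N = 5 / 9 = 0.56

0.56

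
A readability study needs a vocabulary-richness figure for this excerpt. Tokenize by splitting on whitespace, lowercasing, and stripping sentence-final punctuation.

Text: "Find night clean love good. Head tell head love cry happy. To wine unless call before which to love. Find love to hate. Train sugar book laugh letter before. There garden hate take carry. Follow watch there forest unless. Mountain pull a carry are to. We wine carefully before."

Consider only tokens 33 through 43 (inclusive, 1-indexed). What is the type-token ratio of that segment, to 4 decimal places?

Segment tokens 33–43: take, carry, follow, watch, there, forest, unless, mountain, pull, a, carry
Segment N = 11, segment V = 10.
TTR = 10 / 11 = 0.9091

0.9091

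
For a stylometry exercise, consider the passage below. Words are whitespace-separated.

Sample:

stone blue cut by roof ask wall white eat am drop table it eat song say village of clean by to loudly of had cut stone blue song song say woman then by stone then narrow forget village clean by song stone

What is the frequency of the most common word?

4

Frequencies: stone:4, by:4, song:4, blue:2, cut:2, eat:2, say:2, village:2, of:2, clean:2, then:2, roof:1, ask:1, wall:1, white:1, am:1, drop:1, table:1, it:1, to:1, … (5 more, each freq 1)
Most common: 'stone' with frequency 4.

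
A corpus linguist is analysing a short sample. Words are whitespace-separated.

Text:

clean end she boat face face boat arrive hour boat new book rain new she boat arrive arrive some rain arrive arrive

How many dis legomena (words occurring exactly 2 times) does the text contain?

Frequencies: arrive:5, boat:4, she:2, face:2, new:2, rain:2, clean:1, end:1, hour:1, book:1, some:1
Words with frequency 2: face, new, rain, she

4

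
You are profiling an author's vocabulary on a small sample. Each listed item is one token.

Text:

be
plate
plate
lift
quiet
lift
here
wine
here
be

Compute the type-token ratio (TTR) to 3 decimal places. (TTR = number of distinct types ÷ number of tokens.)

0.600

N = 10 tokens, V = 6 types.
TTR = V / N = 6 / 10 = 0.600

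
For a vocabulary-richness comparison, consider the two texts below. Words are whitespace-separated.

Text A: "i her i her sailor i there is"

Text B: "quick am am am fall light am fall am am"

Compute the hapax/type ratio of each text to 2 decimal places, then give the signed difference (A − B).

0.10

A: hapax=3, V=5, ratio=0.60
B: hapax=2, V=4, ratio=0.50
Difference = 0.60 − 0.50 = 0.10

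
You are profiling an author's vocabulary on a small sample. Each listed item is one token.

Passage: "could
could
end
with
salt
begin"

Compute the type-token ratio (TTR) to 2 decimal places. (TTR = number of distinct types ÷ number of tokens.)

N = 6 tokens, V = 5 types.
TTR = V / N = 5 / 6 = 0.83

0.83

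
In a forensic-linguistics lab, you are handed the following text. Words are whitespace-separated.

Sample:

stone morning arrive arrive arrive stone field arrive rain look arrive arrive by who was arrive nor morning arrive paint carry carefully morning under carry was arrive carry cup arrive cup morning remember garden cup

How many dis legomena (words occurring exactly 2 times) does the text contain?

2

Frequencies: arrive:10, morning:4, carry:3, cup:3, stone:2, was:2, field:1, rain:1, look:1, by:1, who:1, nor:1, paint:1, carefully:1, under:1, remember:1, garden:1
Words with frequency 2: stone, was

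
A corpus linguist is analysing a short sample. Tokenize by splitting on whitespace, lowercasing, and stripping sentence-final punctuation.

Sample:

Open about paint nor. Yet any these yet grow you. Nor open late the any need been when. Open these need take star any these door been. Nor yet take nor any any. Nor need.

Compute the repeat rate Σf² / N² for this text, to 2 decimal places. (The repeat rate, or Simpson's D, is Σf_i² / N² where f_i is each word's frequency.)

0.08

Frequencies: nor:5, any:5, open:3, yet:3, these:3, need:3, been:2, take:2, about:1, paint:1, grow:1, you:1, late:1, the:1, when:1, star:1, door:1
Σf² = 103; N² = 1225
Repeat rate = 103 / 1225 = 0.08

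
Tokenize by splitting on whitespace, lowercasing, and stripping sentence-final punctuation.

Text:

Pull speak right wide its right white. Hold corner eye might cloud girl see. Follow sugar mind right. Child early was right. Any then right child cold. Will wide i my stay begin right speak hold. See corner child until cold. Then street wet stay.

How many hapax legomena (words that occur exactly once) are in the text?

Frequencies: right:6, child:3, speak:2, wide:2, hold:2, corner:2, see:2, then:2, cold:2, stay:2, pull:1, its:1, white:1, eye:1, might:1, cloud:1, girl:1, follow:1, sugar:1, mind:1, … (10 more, each freq 1)
Hapax (freq=1): any, begin, cloud, early, eye, follow, girl, i, its, might, mind, my, pull, street, sugar, until, was, wet, white, will

20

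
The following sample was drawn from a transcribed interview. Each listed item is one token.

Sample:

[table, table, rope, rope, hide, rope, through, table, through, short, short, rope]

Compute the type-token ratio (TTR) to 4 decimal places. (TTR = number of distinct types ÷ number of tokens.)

0.4167

N = 12 tokens, V = 5 types.
TTR = V / N = 5 / 12 = 0.4167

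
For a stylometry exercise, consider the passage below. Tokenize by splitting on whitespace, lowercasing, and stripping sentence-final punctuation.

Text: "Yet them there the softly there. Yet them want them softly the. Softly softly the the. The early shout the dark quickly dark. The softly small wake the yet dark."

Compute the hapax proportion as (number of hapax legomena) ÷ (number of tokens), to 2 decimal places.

0.20

Frequencies: the:8, softly:5, yet:3, them:3, dark:3, there:2, want:1, early:1, shout:1, quickly:1, small:1, wake:1
Hapax count = 6; token count = 30.
Ratio = 6 / 30 = 0.20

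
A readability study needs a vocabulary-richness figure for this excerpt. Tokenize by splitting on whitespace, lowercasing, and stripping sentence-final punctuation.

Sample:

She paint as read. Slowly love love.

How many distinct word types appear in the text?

Distinct types: {as, love, paint, read, she, slowly}
V = 6

6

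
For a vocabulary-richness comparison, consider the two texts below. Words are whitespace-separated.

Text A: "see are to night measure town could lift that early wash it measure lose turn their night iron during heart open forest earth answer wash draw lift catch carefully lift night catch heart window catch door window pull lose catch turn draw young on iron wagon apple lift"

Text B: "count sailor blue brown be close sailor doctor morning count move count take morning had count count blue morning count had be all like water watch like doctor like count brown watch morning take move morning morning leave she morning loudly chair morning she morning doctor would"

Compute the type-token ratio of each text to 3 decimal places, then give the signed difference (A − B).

TTR(A) = 32/48 = 0.667
TTR(B) = 20/47 = 0.426
Difference = 0.667 − 0.426 = 0.241

0.241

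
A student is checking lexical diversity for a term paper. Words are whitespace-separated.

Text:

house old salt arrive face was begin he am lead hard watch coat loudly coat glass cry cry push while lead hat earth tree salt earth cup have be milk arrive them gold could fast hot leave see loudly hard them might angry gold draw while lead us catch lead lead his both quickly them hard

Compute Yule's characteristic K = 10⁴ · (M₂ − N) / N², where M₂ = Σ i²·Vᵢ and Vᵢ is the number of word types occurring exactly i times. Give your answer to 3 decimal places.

153.061

Frequencies: lead:5, hard:3, them:3, salt:2, arrive:2, coat:2, loudly:2, cry:2, while:2, earth:2, gold:2, house:1, old:1, face:1, was:1, begin:1, he:1, am:1, watch:1, glass:1, … (20 more, each freq 1)
N = 56. Frequency spectrum: V_1=29, V_2=8, V_3=2, V_5=1
M₂ = 1²·29 + 2²·8 + 3²·2 + 5²·1 = 104
K = 10000 × (104 − 56) / 56² = 153.061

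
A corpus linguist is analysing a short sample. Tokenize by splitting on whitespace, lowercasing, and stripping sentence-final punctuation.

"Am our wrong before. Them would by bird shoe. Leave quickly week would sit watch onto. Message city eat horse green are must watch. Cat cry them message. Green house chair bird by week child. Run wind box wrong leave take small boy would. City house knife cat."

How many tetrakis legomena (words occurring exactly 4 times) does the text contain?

0

Frequencies: would:3, wrong:2, them:2, by:2, bird:2, leave:2, week:2, watch:2, message:2, city:2, green:2, cat:2, house:2, am:1, our:1, before:1, shoe:1, quickly:1, sit:1, onto:1, … (14 more, each freq 1)
Words with frequency 4: (none)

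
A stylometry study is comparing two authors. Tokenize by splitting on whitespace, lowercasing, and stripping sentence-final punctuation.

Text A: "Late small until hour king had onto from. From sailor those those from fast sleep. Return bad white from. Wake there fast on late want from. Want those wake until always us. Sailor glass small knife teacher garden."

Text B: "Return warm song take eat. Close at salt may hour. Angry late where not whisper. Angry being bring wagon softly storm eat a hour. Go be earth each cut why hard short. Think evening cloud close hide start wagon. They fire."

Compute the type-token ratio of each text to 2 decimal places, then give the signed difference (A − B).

-0.22

TTR(A) = 25/38 = 0.66
TTR(B) = 36/41 = 0.88
Difference = 0.66 − 0.88 = -0.22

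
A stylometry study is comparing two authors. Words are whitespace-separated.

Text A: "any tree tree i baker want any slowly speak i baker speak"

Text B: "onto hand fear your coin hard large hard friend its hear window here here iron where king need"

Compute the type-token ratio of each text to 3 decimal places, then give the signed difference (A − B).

-0.306

TTR(A) = 7/12 = 0.583
TTR(B) = 16/18 = 0.889
Difference = 0.583 − 0.889 = -0.306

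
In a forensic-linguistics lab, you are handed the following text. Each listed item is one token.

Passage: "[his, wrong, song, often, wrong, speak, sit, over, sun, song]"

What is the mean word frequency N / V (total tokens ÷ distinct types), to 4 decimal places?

N = 10 tokens, V = 8 types.
Mean frequency = N / V = 10 / 8 = 1.2500

1.2500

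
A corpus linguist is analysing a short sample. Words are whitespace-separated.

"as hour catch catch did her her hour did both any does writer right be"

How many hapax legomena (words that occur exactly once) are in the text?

Frequencies: hour:2, catch:2, did:2, her:2, as:1, both:1, any:1, does:1, writer:1, right:1, be:1
Hapax (freq=1): any, as, be, both, does, right, writer

7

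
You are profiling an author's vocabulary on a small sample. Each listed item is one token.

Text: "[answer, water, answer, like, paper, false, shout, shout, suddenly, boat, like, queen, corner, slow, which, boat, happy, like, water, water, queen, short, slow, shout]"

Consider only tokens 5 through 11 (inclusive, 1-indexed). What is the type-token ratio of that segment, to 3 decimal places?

Segment tokens 5–11: paper, false, shout, shout, suddenly, boat, like
Segment N = 7, segment V = 6.
TTR = 6 / 7 = 0.857

0.857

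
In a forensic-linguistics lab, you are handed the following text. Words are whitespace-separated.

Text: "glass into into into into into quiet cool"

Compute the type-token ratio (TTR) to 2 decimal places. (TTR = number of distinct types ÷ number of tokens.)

N = 8 tokens, V = 4 types.
TTR = V / N = 4 / 8 = 0.50

0.50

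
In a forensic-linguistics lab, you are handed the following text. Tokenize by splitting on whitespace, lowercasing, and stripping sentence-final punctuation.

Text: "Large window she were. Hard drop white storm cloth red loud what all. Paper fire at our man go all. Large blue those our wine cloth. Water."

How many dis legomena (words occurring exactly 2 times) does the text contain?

4

Frequencies: large:2, cloth:2, all:2, our:2, window:1, she:1, were:1, hard:1, drop:1, white:1, storm:1, red:1, loud:1, what:1, paper:1, fire:1, at:1, man:1, go:1, blue:1, … (3 more, each freq 1)
Words with frequency 2: all, cloth, large, our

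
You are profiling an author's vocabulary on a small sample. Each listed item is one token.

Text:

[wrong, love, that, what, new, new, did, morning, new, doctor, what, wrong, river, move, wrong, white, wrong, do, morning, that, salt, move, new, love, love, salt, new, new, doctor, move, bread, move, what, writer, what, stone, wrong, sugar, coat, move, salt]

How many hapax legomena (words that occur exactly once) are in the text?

Frequencies: new:6, wrong:5, move:5, what:4, love:3, salt:3, that:2, morning:2, doctor:2, did:1, river:1, white:1, do:1, bread:1, writer:1, stone:1, sugar:1, coat:1
Hapax (freq=1): bread, coat, did, do, river, stone, sugar, white, writer

9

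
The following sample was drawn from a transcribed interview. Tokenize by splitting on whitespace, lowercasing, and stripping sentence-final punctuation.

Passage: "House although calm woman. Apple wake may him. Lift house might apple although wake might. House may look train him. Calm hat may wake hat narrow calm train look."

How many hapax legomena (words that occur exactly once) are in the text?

Frequencies: house:3, calm:3, wake:3, may:3, although:2, apple:2, him:2, might:2, look:2, train:2, hat:2, woman:1, lift:1, narrow:1
Hapax (freq=1): lift, narrow, woman

3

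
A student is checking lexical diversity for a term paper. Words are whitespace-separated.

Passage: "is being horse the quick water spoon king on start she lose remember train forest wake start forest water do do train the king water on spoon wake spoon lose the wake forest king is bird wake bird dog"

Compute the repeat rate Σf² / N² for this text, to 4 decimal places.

0.0625

Frequencies: wake:4, the:3, water:3, spoon:3, king:3, forest:3, is:2, on:2, start:2, lose:2, train:2, do:2, bird:2, being:1, horse:1, quick:1, she:1, remember:1, dog:1
Σf² = 95; N² = 1521
Repeat rate = 95 / 1521 = 0.0625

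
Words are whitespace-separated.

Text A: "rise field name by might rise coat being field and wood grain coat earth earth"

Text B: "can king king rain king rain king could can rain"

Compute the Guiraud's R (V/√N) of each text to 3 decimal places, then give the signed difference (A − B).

A: V=11, N=15, R=2.840
B: V=4, N=10, R=1.265
Difference = 2.840 − 1.265 = 1.575

1.575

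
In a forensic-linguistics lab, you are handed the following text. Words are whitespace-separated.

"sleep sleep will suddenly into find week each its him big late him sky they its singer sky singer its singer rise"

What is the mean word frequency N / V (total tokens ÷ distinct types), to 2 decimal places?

N = 22 tokens, V = 15 types.
Mean frequency = N / V = 22 / 15 = 1.47

1.47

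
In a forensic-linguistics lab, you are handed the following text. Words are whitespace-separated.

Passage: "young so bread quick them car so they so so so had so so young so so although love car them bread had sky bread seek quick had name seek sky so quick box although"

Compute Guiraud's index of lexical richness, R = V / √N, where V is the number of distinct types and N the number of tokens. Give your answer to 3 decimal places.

N = 35, V = 14.
√N = 5.916080
R = 14 / 5.916080 = 2.366

2.366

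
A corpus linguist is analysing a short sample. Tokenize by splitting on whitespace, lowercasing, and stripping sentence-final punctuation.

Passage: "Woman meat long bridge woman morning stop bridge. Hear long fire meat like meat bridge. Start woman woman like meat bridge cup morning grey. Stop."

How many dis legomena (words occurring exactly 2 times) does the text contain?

4

Frequencies: woman:4, meat:4, bridge:4, long:2, morning:2, stop:2, like:2, hear:1, fire:1, start:1, cup:1, grey:1
Words with frequency 2: like, long, morning, stop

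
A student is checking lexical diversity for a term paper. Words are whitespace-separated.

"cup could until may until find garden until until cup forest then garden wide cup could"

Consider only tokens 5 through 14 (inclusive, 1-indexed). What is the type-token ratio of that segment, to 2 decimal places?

Segment tokens 5–14: until, find, garden, until, until, cup, forest, then, garden, wide
Segment N = 10, segment V = 7.
TTR = 7 / 10 = 0.70

0.70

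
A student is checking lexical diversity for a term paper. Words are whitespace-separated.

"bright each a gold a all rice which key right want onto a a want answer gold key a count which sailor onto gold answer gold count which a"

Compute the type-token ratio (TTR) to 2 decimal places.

0.48

N = 29 tokens, V = 14 types.
TTR = V / N = 14 / 29 = 0.48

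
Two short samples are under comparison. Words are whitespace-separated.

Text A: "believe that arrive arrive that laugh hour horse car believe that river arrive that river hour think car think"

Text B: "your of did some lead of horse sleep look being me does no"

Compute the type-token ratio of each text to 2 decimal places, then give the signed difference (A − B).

TTR(A) = 9/19 = 0.47
TTR(B) = 12/13 = 0.92
Difference = 0.47 − 0.92 = -0.45

-0.45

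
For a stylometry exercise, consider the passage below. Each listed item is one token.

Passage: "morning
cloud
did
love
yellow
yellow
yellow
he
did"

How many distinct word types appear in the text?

Distinct types: {cloud, did, he, love, morning, yellow}
V = 6

6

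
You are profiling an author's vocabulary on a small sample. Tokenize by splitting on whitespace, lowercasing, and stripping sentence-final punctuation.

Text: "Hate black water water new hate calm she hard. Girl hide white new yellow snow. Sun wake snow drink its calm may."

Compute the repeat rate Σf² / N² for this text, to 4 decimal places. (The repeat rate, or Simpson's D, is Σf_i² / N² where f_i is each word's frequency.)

0.0661

Frequencies: hate:2, water:2, new:2, calm:2, snow:2, black:1, she:1, hard:1, girl:1, hide:1, white:1, yellow:1, sun:1, wake:1, drink:1, its:1, may:1
Σf² = 32; N² = 484
Repeat rate = 32 / 484 = 0.0661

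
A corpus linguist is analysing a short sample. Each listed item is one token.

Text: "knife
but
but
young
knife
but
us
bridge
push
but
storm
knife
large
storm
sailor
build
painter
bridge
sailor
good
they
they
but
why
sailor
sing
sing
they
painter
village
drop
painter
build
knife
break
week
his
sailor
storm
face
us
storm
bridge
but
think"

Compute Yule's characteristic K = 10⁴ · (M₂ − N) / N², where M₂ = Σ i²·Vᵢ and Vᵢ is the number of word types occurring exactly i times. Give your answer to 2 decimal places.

444.44

Frequencies: but:6, knife:4, storm:4, sailor:4, bridge:3, painter:3, they:3, us:2, build:2, sing:2, young:1, push:1, large:1, good:1, why:1, village:1, drop:1, break:1, week:1, his:1, … (2 more, each freq 1)
N = 45. Frequency spectrum: V_1=12, V_2=3, V_3=3, V_4=3, V_6=1
M₂ = 1²·12 + 2²·3 + 3²·3 + 4²·3 + 6²·1 = 135
K = 10000 × (135 − 45) / 45² = 444.44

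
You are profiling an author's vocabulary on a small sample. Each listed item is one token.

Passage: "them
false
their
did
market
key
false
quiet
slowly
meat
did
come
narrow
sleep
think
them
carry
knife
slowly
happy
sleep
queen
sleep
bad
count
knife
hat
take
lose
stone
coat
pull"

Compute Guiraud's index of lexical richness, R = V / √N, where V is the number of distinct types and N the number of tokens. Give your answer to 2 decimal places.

4.42

N = 32, V = 25.
√N = 5.656854
R = 25 / 5.656854 = 4.42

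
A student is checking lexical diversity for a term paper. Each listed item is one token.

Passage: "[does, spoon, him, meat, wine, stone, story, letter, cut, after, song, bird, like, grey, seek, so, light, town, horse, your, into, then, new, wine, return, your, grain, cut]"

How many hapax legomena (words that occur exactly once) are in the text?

Frequencies: wine:2, cut:2, your:2, does:1, spoon:1, him:1, meat:1, stone:1, story:1, letter:1, after:1, song:1, bird:1, like:1, grey:1, seek:1, so:1, light:1, town:1, horse:1, … (5 more, each freq 1)
Hapax (freq=1): after, bird, does, grain, grey, him, horse, into, letter, light, like, meat, new, return, seek, so, song, spoon, stone, story, then, town

22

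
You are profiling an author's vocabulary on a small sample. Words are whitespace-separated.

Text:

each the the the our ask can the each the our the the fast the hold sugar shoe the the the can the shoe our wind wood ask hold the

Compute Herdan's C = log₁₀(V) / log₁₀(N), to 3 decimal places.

N = 30, V = 11.
log₁₀(V) = 1.041393, log₁₀(N) = 1.477121
C = 1.041393 / 1.477121 = 0.705

0.705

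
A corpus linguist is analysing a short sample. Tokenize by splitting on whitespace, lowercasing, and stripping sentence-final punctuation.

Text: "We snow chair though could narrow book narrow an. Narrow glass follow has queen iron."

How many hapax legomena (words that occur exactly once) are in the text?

12

Frequencies: narrow:3, we:1, snow:1, chair:1, though:1, could:1, book:1, an:1, glass:1, follow:1, has:1, queen:1, iron:1
Hapax (freq=1): an, book, chair, could, follow, glass, has, iron, queen, snow, though, we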